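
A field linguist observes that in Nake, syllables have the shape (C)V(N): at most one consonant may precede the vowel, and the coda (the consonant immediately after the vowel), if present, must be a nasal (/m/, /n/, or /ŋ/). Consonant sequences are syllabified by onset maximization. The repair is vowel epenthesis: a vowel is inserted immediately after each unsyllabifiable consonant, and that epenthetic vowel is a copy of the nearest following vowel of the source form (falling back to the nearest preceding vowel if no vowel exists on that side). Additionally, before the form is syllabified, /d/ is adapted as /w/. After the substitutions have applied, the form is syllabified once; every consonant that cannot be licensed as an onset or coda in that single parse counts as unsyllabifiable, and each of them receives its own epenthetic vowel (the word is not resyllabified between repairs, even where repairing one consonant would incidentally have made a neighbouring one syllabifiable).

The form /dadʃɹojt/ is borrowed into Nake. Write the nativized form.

wawoʃoɹojoto

Substitution: /d/ → /w/, giving /wawʃɹojt/.
Syllabifying with onset maximization leaves /w/, /ʃ/, /j/, /t/ stranded (only a nasal (/m/, /n/, or /ŋ/) is licensed in coda position; onsets are limited to one consonant).
Each unlicensed consonant becomes the onset of a new syllable: /w/ → /wo/, /ʃ/ → /ʃo/, /j/ → /jo/, /t/ → /to/.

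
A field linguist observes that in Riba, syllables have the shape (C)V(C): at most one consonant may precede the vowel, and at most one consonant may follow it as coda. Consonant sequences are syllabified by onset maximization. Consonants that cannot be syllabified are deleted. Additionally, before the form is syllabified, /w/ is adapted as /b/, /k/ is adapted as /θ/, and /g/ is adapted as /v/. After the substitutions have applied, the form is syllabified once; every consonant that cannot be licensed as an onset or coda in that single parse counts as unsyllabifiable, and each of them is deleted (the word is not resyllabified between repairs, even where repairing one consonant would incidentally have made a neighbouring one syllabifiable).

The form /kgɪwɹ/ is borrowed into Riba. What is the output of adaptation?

Substitution: /k/ → /θ/, /g/ → /v/, /w/ → /b/, giving /θvɪbɹ/.
Under (C)V(C), the unsyllabifiable consonants are /θ/, /ɹ/ (at most one coda consonant is licensed; onsets are limited to one consonant).
Each unlicensed consonant is deleted: /θ/, /ɹ/.

vɪb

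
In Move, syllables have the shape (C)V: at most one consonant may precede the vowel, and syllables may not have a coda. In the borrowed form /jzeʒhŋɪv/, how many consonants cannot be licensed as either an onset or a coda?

Syllabifying with onset maximization leaves /j/, /ʒ/, /h/, /v/ stranded (no codas are permitted; onsets are limited to one consonant).

4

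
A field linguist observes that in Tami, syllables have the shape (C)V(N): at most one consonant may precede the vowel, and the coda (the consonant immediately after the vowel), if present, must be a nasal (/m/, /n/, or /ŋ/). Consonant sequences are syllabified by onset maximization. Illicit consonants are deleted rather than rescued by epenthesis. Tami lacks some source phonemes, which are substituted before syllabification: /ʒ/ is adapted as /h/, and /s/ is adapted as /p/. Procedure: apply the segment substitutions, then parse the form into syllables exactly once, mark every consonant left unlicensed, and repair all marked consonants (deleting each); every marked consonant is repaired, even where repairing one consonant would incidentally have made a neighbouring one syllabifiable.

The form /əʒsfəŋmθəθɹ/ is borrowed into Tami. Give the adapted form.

Substitution: /ʒ/ → /h/, /s/ → /p/, giving /əhpfəŋmθəθɹ/.
Syllabifying with onset maximization leaves /h/, /p/, /m/, /θ/, /ɹ/ stranded (only a nasal (/m/, /n/, or /ŋ/) is licensed in coda position; onsets are limited to one consonant).
Deleting the stranded consonants removes /h/, /p/, /m/, /θ/, /ɹ/.

əfəŋθə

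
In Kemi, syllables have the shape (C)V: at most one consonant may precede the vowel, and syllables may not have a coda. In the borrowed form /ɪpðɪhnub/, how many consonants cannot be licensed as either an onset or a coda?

Syllabifying with onset maximization leaves /p/, /h/, /b/ stranded (no codas are permitted; onsets are limited to one consonant).

3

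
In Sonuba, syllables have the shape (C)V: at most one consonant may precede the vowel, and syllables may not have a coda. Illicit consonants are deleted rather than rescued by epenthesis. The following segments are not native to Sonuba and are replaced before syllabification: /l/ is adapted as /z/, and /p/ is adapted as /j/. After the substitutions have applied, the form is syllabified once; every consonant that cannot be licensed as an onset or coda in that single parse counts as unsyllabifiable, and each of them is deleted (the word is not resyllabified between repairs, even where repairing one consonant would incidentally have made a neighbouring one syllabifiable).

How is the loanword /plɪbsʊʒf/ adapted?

zɪsʊ

Substitution: /p/ → /j/, /l/ → /z/, giving /jzɪbsʊʒf/.
Syllabifying with onset maximization leaves /j/, /b/, /ʒ/, /f/ stranded (no codas are permitted; onsets are limited to one consonant).
Each unlicensed consonant is deleted: /j/, /b/, /ʒ/, /f/.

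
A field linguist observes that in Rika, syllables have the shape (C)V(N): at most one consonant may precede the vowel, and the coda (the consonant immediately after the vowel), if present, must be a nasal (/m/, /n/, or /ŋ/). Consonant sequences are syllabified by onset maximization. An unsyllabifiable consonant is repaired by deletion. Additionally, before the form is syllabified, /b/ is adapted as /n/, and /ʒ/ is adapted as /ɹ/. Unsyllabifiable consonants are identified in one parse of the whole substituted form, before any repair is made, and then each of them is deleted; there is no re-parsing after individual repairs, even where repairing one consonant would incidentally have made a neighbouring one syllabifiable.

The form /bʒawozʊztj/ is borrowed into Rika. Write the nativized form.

ɹawozʊ

Substitution: /b/ → /n/, /ʒ/ → /ɹ/, giving /nɹawozʊztj/.
The consonants /n/, /z/, /t/, /j/ cannot be parsed into a legal (C)V(N) syllable (only a nasal (/m/, /n/, or /ŋ/) is licensed in coda position; onsets are limited to one consonant).
Deleting the stranded consonants removes /n/, /z/, /t/, /j/.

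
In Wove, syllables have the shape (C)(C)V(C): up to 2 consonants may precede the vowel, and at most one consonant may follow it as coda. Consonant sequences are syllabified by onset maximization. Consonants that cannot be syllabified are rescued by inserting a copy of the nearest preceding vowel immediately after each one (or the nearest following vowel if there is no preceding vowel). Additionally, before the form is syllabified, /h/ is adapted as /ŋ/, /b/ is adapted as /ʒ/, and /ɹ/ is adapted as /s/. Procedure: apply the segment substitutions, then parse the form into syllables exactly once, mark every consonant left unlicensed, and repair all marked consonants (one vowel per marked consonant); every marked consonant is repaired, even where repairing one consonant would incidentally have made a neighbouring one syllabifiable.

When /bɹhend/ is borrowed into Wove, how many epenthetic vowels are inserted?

2

After substitution the input is /ʒsŋend/.
The unsyllabifiable consonants are /ʒ/, /d/; each receives one epenthetic vowel.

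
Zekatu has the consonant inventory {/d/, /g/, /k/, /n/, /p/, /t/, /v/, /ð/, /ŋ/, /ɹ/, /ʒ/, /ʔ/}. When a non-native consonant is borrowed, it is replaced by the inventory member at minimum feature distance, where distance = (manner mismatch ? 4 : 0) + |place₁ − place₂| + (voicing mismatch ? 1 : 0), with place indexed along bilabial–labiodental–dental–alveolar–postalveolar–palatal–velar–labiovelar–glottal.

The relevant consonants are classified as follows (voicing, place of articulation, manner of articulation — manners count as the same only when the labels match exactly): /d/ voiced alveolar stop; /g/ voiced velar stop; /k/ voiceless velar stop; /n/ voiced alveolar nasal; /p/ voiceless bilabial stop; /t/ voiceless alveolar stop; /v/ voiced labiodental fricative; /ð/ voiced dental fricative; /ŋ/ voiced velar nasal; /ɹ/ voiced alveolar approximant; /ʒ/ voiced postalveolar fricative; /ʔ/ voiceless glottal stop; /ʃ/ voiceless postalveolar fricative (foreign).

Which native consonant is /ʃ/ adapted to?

ʒ

/ʒ/ is closest: same manner (fricative), place distance 0 (postalveolar→postalveolar), voicing differs (+1); total 1. Next closest is /ð/ at distance 3.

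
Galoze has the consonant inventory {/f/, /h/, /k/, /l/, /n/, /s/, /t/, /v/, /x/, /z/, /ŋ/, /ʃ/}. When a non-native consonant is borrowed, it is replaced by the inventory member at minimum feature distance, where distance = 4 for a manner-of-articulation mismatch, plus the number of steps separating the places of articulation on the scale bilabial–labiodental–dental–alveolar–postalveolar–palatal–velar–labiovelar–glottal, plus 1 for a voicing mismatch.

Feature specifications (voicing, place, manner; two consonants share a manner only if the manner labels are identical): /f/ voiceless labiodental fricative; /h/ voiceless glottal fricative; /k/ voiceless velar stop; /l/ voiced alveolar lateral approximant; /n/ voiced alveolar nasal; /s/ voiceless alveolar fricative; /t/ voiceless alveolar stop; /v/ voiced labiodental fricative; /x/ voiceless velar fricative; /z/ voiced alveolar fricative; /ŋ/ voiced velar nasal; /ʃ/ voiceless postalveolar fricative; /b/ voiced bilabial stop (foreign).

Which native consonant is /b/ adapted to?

/t/ is closest: same manner (stop), place distance 3 (bilabial→alveolar), voicing differs (+1); total 4. Next closest is /v/ at distance 5.

t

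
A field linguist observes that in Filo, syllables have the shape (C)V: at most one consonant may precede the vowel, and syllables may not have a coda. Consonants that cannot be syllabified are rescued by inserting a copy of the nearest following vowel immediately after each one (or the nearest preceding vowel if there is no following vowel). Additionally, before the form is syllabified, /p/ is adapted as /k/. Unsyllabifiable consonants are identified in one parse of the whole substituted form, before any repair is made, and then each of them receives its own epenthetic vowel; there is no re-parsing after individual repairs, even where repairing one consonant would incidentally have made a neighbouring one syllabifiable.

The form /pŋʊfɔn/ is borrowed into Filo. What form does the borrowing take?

Substitution: /p/ → /k/, giving /kŋʊfɔn/.
Syllabifying with onset maximization leaves /k/, /n/ stranded (no codas are permitted; onsets are limited to one consonant).
Inserting the epenthetic vowel yields /k/ → /kʊ/, /n/ → /nɔ/.

kʊŋʊfɔnɔ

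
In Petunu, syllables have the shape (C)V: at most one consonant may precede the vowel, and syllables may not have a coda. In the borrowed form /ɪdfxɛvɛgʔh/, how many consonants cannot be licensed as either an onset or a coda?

5

Under (C)V, the unsyllabifiable consonants are /d/, /f/, /g/, /ʔ/, /h/ (no codas are permitted; onsets are limited to one consonant).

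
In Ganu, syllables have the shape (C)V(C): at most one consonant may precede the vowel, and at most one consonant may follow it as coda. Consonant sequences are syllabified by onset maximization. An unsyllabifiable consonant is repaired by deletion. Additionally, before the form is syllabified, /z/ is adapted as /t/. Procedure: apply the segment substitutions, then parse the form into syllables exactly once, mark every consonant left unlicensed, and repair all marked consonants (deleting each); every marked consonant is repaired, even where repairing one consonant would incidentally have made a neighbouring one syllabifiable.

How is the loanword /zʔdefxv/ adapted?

Substitution: /z/ → /t/, giving /tʔdefxv/.
Under (C)V(C), the unsyllabifiable consonants are /t/, /ʔ/, /x/, /v/ (at most one coda consonant is licensed; onsets are limited to one consonant).
Deletion applies to /t/, /ʔ/, /x/, /v/.

def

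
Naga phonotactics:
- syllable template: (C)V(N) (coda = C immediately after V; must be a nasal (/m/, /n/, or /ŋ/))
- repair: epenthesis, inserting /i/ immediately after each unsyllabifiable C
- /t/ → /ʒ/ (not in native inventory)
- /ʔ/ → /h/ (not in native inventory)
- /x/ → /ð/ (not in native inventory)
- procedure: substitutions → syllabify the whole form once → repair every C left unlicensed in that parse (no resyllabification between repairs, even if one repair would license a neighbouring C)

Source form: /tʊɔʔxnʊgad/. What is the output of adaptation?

Substitution: /t/ → /ʒ/, /ʔ/ → /h/, /x/ → /ð/, giving /ʒʊɔhðnʊgad/.
The consonants /h/, /ð/, /d/ cannot be parsed into a legal (C)V(N) syllable (only a nasal (/m/, /n/, or /ŋ/) is licensed in coda position; onsets are limited to one consonant).
Each unlicensed consonant becomes the onset of a new syllable: /h/ → /hi/, /ð/ → /ði/, /d/ → /di/.

ʒʊɔhiðinʊgadi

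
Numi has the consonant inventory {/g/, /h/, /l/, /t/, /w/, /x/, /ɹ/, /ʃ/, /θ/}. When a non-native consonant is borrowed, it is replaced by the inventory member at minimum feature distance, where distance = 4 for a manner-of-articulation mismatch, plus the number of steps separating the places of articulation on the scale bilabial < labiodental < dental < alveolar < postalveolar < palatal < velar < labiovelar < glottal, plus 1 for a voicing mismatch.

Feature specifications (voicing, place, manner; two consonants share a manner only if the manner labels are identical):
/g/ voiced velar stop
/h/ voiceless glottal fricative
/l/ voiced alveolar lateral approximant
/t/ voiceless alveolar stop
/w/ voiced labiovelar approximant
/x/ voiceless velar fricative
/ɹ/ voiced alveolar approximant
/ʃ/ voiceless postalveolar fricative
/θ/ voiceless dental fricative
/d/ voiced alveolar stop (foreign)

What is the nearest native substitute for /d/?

/t/ is closest: same manner (stop), place distance 0 (alveolar→alveolar), voicing differs (+1); total 1. Next closest is /g/ at distance 3.

t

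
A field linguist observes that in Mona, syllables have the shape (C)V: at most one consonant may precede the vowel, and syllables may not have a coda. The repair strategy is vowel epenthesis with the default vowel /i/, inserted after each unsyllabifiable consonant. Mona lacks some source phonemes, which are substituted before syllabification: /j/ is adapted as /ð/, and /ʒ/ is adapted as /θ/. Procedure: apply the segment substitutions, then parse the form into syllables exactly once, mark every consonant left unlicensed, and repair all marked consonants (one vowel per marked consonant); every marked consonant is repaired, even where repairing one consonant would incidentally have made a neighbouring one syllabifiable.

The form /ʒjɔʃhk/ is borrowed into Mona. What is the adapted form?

Substitution: /ʒ/ → /θ/, /j/ → /ð/, giving /θðɔʃhk/.
Under (C)V, the unsyllabifiable consonants are /θ/, /ʃ/, /h/, /k/ (no codas are permitted; onsets are limited to one consonant).
Each unlicensed consonant becomes the onset of a new syllable: /θ/ → /θi/, /ʃ/ → /ʃi/, /h/ → /hi/, /k/ → /ki/.

θiðɔʃihiki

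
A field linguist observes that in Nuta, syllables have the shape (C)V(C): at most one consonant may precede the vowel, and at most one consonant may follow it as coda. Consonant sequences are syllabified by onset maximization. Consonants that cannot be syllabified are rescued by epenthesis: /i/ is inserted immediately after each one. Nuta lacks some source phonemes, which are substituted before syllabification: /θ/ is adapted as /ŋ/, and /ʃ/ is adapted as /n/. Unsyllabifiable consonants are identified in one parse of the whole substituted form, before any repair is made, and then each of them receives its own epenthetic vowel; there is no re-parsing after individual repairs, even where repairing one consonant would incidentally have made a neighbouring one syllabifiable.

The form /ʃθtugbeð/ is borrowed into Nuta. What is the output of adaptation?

Substitution: /ʃ/ → /n/, /θ/ → /ŋ/, giving /nŋtugbeð/.
The consonants /n/, /ŋ/ cannot be parsed into a legal (C)V(C) syllable (at most one coda consonant is licensed; onsets are limited to one consonant).
Inserting the epenthetic vowel yields /n/ → /ni/, /ŋ/ → /ŋi/.

niŋitugbeð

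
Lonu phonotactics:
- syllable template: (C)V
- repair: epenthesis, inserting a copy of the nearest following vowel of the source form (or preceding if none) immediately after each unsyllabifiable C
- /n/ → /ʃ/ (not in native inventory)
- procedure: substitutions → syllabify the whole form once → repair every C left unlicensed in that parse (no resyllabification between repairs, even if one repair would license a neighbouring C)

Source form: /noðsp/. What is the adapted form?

Substitution: /n/ → /ʃ/, giving /ʃoðsp/.
Syllabifying with onset maximization leaves /ð/, /s/, /p/ stranded (no codas are permitted; onsets are limited to one consonant).
Inserting the epenthetic vowel yields /ð/ → /ðo/, /s/ → /so/, /p/ → /po/.

ʃoðosopo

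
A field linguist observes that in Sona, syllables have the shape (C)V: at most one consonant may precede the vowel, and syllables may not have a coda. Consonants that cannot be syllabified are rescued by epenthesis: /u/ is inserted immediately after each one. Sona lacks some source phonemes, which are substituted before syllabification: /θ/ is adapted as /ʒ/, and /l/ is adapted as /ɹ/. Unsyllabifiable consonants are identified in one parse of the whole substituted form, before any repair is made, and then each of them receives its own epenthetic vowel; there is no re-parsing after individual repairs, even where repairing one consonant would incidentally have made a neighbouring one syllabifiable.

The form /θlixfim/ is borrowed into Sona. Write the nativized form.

Substitution: /θ/ → /ʒ/, /l/ → /ɹ/, giving /ʒɹixfim/.
The consonants /ʒ/, /x/, /m/ cannot be parsed into a legal (C)V syllable (no codas are permitted; onsets are limited to one consonant).
Inserting the epenthetic vowel yields /ʒ/ → /ʒu/, /x/ → /xu/, /m/ → /mu/.

ʒuɹixufimu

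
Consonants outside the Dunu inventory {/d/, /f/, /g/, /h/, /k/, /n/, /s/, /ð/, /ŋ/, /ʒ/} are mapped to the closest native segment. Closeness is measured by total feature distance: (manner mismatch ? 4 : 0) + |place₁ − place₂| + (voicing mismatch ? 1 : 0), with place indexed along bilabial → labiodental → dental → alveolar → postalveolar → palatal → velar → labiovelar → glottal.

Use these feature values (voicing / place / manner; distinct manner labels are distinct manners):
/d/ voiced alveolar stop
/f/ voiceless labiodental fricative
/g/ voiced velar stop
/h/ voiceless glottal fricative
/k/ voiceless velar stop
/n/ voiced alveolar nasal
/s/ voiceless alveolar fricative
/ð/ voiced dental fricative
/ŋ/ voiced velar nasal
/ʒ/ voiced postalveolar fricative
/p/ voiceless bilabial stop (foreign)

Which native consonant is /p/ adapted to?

/d/ is closest: same manner (stop), place distance 3 (bilabial→alveolar), voicing differs (+1); total 4. Next closest is /f/ at distance 5.

d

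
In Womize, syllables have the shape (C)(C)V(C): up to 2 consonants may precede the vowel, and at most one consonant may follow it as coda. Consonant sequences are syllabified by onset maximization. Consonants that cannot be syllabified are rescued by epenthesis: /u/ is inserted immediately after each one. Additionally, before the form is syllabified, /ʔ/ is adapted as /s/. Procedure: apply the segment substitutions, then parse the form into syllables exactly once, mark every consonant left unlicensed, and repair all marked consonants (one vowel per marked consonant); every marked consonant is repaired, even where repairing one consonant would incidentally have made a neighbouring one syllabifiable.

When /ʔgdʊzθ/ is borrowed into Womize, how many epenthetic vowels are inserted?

2

After substitution the input is /sgdʊzθ/.
The unsyllabifiable consonants are /s/, /θ/; each receives one epenthetic vowel.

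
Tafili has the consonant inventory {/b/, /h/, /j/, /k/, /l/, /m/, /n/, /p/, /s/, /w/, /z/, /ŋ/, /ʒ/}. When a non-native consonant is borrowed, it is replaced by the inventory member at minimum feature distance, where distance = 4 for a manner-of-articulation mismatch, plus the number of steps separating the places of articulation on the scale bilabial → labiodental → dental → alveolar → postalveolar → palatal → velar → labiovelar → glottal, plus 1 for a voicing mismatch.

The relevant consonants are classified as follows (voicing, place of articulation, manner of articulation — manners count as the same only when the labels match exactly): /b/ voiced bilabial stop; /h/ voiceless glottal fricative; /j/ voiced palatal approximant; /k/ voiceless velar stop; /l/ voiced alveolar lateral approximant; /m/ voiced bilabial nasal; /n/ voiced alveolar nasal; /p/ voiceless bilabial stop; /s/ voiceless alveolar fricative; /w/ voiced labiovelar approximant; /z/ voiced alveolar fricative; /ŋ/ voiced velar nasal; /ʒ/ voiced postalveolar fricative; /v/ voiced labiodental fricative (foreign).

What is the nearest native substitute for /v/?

/z/ is closest: same manner (fricative), place distance 2 (labiodental→alveolar), same voicing; total 2. Next closest is /s/ at distance 3.

z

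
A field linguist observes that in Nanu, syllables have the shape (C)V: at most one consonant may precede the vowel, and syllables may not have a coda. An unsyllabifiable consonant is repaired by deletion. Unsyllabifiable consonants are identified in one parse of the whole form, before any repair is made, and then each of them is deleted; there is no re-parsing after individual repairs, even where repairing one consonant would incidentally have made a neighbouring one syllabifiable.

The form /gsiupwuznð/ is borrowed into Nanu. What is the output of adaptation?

siuwu

The consonants /g/, /p/, /z/, /n/, /ð/ cannot be parsed into a legal (C)V syllable (no codas are permitted; onsets are limited to one consonant).
Each unlicensed consonant is deleted: /g/, /p/, /z/, /n/, /ð/.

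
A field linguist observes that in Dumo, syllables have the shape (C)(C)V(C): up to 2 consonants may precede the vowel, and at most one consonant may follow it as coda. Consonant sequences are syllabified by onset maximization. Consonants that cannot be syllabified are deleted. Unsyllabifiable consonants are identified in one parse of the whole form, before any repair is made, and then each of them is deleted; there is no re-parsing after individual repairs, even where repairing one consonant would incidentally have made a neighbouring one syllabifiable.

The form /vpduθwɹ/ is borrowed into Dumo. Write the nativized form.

pduθ

Under (C)(C)V(C), the unsyllabifiable consonants are /v/, /w/, /ɹ/ (at most one coda consonant is licensed; onsets may contain at most 2 consonants).
Deletion applies to /v/, /w/, /ɹ/.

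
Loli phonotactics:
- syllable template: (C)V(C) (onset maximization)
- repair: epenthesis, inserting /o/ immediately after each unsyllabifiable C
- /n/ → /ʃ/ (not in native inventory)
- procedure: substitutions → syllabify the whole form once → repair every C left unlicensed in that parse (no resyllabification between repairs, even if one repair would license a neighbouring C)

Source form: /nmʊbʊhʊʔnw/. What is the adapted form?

Substitution: /n/ → /ʃ/, giving /ʃmʊbʊhʊʔʃw/.
Syllabifying with onset maximization leaves /ʃ/, /ʃ/, /w/ stranded (at most one coda consonant is licensed; onsets are limited to one consonant).
Inserting the epenthetic vowel yields /ʃ/ → /ʃo/, /ʃ/ → /ʃo/, /w/ → /wo/.

ʃomʊbʊhʊʔʃowo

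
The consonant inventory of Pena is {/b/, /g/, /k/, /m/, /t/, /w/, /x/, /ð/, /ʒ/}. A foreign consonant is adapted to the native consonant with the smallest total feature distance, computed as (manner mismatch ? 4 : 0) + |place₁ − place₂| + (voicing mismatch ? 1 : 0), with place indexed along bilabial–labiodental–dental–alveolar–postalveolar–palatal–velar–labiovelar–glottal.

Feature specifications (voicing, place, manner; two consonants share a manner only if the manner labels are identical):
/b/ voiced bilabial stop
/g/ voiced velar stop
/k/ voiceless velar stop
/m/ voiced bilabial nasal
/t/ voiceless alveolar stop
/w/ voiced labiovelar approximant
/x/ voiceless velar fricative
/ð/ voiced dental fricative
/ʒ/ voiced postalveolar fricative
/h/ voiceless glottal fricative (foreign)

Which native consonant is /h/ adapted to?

x

/x/ is closest: same manner (fricative), place distance 2 (glottal→velar), same voicing; total 2. Next closest is /ʒ/ at distance 5.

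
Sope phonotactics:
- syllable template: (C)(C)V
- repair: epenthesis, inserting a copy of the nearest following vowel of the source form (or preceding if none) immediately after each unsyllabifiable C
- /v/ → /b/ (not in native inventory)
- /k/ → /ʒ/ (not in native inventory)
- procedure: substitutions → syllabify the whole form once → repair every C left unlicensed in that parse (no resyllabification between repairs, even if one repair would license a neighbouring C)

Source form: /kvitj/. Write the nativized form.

ʒbitiji

Substitution: /k/ → /ʒ/, /v/ → /b/, giving /ʒbitj/.
Under (C)(C)V, the unsyllabifiable consonants are /t/, /j/ (no codas are permitted; onsets may contain at most 2 consonants).
Each unlicensed consonant becomes the onset of a new syllable: /t/ → /ti/, /j/ → /ji/.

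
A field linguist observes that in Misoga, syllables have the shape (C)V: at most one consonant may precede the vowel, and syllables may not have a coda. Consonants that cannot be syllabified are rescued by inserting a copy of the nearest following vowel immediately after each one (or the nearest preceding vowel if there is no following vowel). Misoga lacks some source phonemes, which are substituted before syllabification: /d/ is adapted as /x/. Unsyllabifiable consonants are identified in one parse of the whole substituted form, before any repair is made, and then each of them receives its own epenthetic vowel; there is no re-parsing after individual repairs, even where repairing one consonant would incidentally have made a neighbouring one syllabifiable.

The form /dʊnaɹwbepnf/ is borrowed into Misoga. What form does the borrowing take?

Substitution: /d/ → /x/, giving /xʊnaɹwbepnf/.
Syllabifying with onset maximization leaves /ɹ/, /w/, /p/, /n/, /f/ stranded (no codas are permitted; onsets are limited to one consonant).
Each unlicensed consonant becomes the onset of a new syllable: /ɹ/ → /ɹe/, /w/ → /we/, /p/ → /pe/, /n/ → /ne/, /f/ → /fe/.

xʊnaɹewebepenefe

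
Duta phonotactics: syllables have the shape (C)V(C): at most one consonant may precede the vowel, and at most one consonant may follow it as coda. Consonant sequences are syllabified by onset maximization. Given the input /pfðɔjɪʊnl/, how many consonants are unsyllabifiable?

3

Syllabifying with onset maximization leaves /p/, /f/, /l/ stranded (at most one coda consonant is licensed; onsets are limited to one consonant).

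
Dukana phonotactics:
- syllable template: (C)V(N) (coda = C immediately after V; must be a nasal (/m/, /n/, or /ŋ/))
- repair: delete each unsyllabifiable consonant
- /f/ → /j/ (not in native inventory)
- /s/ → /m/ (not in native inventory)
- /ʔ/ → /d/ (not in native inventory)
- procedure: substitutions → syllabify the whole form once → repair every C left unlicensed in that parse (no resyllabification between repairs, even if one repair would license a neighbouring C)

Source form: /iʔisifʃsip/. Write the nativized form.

Substitution: /ʔ/ → /d/, /s/ → /m/, /f/ → /j/, giving /idimijʃmip/.
Under (C)V(N), the unsyllabifiable consonants are /j/, /ʃ/, /p/ (only a nasal (/m/, /n/, or /ŋ/) is licensed in coda position; onsets are limited to one consonant).
Deleting the stranded consonants removes /j/, /ʃ/, /p/.

idimimi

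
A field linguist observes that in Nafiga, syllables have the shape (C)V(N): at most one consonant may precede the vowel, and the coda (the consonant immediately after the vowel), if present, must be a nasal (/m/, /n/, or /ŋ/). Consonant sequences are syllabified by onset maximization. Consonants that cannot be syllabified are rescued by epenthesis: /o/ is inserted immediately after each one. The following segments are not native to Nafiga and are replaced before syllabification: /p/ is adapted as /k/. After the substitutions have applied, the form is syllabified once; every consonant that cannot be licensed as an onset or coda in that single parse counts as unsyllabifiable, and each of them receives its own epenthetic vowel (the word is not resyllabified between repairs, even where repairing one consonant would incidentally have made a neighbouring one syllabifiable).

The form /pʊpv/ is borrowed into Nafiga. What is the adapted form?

Substitution: /p/ → /k/, giving /kʊkv/.
Syllabifying with onset maximization leaves /k/, /v/ stranded (only a nasal (/m/, /n/, or /ŋ/) is licensed in coda position; onsets are limited to one consonant).
Inserting the epenthetic vowel yields /k/ → /ko/, /v/ → /vo/.

kʊkovo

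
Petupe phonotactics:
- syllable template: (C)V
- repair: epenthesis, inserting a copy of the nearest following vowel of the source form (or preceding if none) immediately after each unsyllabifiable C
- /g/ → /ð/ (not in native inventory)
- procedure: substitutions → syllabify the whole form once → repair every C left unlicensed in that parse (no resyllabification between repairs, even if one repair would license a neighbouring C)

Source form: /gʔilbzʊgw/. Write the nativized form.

ðiʔilʊbʊzʊðʊwʊ

Substitution: /g/ → /ð/, giving /ðʔilbzʊðw/.
Under (C)V, the unsyllabifiable consonants are /ð/, /l/, /b/, /ð/, /w/ (no codas are permitted; onsets are limited to one consonant).
Epenthesis after each stranded consonant: /ð/ → /ði/, /l/ → /lʊ/, /b/ → /bʊ/, /ð/ → /ðʊ/, /w/ → /wʊ/.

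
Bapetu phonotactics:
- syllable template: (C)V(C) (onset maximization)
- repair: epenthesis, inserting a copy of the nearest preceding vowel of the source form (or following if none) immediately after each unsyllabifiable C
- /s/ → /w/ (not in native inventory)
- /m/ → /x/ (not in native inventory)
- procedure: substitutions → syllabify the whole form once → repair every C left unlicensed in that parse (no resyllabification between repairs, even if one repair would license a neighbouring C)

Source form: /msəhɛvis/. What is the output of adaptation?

Substitution: /m/ → /x/, /s/ → /w/, giving /xwəhɛviw/.
The consonants /x/ cannot be parsed into a legal (C)V(C) syllable (at most one coda consonant is licensed; onsets are limited to one consonant).
Each unlicensed consonant becomes the onset of a new syllable: /x/ → /xə/.

xəwəhɛviw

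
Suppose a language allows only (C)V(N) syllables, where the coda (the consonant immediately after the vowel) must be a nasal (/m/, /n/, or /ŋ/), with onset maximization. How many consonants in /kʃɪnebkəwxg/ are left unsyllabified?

The consonants /k/, /b/, /w/, /x/, /g/ cannot be parsed into a legal (C)V(N) syllable (only a nasal (/m/, /n/, or /ŋ/) is licensed in coda position; onsets are limited to one consonant).

5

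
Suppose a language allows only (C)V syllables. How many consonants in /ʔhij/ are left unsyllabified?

Under (C)V, the unsyllabifiable consonants are /ʔ/, /j/ (no codas are permitted; onsets are limited to one consonant).

2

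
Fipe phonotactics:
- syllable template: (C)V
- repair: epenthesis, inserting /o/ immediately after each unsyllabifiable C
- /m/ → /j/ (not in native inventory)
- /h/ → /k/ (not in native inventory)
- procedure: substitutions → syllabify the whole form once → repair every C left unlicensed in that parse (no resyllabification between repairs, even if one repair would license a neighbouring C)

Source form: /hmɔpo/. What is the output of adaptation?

Substitution: /h/ → /k/, /m/ → /j/, giving /kjɔpo/.
Syllabifying with onset maximization leaves /k/ stranded (no codas are permitted; onsets are limited to one consonant).
Inserting the epenthetic vowel yields /k/ → /ko/.

kojɔpo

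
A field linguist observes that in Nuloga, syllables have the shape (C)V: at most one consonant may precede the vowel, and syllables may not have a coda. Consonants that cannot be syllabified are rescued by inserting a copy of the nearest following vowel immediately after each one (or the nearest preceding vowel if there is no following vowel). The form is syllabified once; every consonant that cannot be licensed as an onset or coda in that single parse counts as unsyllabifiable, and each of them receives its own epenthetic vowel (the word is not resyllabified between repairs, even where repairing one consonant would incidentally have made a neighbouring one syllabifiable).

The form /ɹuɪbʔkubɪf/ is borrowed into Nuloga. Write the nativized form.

ɹuɪbuʔukubɪfɪ

Under (C)V, the unsyllabifiable consonants are /b/, /ʔ/, /f/ (no codas are permitted; onsets are limited to one consonant).
Epenthesis after each stranded consonant: /b/ → /bu/, /ʔ/ → /ʔu/, /f/ → /fɪ/.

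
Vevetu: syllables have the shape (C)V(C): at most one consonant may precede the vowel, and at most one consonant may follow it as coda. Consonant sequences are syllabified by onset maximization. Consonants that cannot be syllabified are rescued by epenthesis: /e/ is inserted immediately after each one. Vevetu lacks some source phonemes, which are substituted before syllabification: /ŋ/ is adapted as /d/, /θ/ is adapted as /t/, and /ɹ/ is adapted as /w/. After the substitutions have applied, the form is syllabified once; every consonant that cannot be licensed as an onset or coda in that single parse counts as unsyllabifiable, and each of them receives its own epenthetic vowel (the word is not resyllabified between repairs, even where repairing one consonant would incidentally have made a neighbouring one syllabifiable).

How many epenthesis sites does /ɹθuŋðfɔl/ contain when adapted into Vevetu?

2

After substitution the input is /wtudðfɔl/.
The unsyllabifiable consonants are /w/, /ð/; each receives one epenthetic vowel.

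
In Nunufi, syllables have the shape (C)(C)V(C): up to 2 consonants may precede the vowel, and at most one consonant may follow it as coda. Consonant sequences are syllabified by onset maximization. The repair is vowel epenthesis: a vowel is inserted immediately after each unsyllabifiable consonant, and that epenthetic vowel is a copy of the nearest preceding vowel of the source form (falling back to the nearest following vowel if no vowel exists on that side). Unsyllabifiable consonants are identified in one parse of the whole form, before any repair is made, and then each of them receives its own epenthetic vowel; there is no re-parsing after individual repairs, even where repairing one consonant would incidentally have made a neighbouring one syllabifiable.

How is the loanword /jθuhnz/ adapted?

jθuhnuzu

Syllabifying with onset maximization leaves /n/, /z/ stranded (at most one coda consonant is licensed; onsets may contain at most 2 consonants).
Inserting the epenthetic vowel yields /n/ → /nu/, /z/ → /zu/.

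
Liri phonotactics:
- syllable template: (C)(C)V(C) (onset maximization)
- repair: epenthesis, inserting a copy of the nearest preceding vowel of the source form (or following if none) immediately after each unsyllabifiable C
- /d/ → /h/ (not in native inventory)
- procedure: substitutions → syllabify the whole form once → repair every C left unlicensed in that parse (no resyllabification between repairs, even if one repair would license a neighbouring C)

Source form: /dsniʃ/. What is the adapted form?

Substitution: /d/ → /h/, giving /hsniʃ/.
The consonants /h/ cannot be parsed into a legal (C)(C)V(C) syllable (at most one coda consonant is licensed; onsets may contain at most 2 consonants).
Epenthesis after each stranded consonant: /h/ → /hi/.

hisniʃ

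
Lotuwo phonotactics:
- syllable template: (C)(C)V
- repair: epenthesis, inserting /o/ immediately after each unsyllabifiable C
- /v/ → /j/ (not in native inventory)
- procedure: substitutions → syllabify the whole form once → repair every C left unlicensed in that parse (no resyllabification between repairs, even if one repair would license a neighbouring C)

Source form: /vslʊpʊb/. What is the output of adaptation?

Substitution: /v/ → /j/, giving /jslʊpʊb/.
Under (C)(C)V, the unsyllabifiable consonants are /j/, /b/ (no codas are permitted; onsets may contain at most 2 consonants).
Each unlicensed consonant becomes the onset of a new syllable: /j/ → /jo/, /b/ → /bo/.

joslʊpʊbo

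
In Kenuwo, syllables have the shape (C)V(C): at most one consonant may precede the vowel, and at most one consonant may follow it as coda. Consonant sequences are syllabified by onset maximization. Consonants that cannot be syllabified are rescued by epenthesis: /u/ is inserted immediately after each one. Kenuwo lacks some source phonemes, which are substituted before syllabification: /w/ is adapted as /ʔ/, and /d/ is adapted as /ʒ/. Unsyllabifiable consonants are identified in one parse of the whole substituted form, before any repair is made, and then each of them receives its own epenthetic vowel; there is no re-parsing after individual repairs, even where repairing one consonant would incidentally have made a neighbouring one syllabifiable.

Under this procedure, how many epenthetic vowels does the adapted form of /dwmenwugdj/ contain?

After substitution the input is /ʒʔmenʔugʒj/.
The unsyllabifiable consonants are /ʒ/, /ʔ/, /ʒ/, /j/; each receives one epenthetic vowel.

4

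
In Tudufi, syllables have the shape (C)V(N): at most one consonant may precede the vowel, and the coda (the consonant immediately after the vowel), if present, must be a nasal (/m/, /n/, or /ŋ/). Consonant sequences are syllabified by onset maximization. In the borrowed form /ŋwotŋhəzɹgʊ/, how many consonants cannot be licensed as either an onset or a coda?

5

Syllabifying with onset maximization leaves /ŋ/, /t/, /ŋ/, /z/, /ɹ/ stranded (only a nasal (/m/, /n/, or /ŋ/) is licensed in coda position; onsets are limited to one consonant).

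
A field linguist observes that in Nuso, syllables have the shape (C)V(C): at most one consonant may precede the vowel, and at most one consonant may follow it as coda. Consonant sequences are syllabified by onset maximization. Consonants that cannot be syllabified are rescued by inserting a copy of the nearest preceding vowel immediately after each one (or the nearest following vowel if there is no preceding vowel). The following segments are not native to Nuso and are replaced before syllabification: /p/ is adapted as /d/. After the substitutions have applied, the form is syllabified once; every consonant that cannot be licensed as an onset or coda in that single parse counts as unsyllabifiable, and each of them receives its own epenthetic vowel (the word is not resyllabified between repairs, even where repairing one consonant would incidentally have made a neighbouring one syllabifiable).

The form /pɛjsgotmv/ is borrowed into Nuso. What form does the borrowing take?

dɛjsɛgotmovo

Substitution: /p/ → /d/, giving /dɛjsgotmv/.
Under (C)V(C), the unsyllabifiable consonants are /s/, /m/, /v/ (at most one coda consonant is licensed; onsets are limited to one consonant).
Each unlicensed consonant becomes the onset of a new syllable: /s/ → /sɛ/, /m/ → /mo/, /v/ → /vo/.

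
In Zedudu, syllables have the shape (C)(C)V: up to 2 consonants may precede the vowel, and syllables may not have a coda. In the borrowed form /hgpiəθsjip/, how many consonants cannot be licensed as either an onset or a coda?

The consonants /h/, /θ/, /p/ cannot be parsed into a legal (C)(C)V syllable (no codas are permitted; onsets may contain at most 2 consonants).

3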